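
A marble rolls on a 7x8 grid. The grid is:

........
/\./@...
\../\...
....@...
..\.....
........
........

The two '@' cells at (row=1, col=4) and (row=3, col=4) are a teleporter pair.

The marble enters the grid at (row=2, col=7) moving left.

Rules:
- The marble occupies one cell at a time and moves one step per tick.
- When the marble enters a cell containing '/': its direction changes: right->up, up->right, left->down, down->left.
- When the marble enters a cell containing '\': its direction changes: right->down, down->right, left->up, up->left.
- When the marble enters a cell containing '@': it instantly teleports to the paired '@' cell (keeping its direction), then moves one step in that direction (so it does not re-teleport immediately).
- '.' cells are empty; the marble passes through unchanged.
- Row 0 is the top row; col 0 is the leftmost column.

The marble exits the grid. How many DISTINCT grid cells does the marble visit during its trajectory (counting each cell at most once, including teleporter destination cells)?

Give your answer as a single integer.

Answer: 11

Derivation:
Step 1: enter (2,7), '.' pass, move left to (2,6)
Step 2: enter (2,6), '.' pass, move left to (2,5)
Step 3: enter (2,5), '.' pass, move left to (2,4)
Step 4: enter (2,4), '\' deflects left->up, move up to (1,4)
Step 5: enter (1,4), '@' teleport (1,4)->(3,4), also enter (3,4), move up to (2,4)
Step 6: enter (2,4), '\' deflects up->left, move left to (2,3)
Step 7: enter (2,3), '/' deflects left->down, move down to (3,3)
Step 8: enter (3,3), '.' pass, move down to (4,3)
Step 9: enter (4,3), '.' pass, move down to (5,3)
Step 10: enter (5,3), '.' pass, move down to (6,3)
Step 11: enter (6,3), '.' pass, move down to (7,3)
Step 12: at (7,3) — EXIT via bottom edge, pos 3
Distinct cells visited: 11 (path length 12)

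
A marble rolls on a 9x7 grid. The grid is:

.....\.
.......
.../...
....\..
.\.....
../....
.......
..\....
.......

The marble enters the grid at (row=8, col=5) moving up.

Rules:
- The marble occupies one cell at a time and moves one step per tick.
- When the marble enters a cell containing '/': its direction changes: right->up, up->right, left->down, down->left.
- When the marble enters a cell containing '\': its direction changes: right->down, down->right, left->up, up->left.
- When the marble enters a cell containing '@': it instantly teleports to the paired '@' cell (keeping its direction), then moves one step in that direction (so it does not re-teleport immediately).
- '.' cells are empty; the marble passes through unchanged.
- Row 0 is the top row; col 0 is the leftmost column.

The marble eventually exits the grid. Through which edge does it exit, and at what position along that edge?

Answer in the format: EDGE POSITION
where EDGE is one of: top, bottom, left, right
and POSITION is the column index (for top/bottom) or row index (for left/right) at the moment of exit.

Step 1: enter (8,5), '.' pass, move up to (7,5)
Step 2: enter (7,5), '.' pass, move up to (6,5)
Step 3: enter (6,5), '.' pass, move up to (5,5)
Step 4: enter (5,5), '.' pass, move up to (4,5)
Step 5: enter (4,5), '.' pass, move up to (3,5)
Step 6: enter (3,5), '.' pass, move up to (2,5)
Step 7: enter (2,5), '.' pass, move up to (1,5)
Step 8: enter (1,5), '.' pass, move up to (0,5)
Step 9: enter (0,5), '\' deflects up->left, move left to (0,4)
Step 10: enter (0,4), '.' pass, move left to (0,3)
Step 11: enter (0,3), '.' pass, move left to (0,2)
Step 12: enter (0,2), '.' pass, move left to (0,1)
Step 13: enter (0,1), '.' pass, move left to (0,0)
Step 14: enter (0,0), '.' pass, move left to (0,-1)
Step 15: at (0,-1) — EXIT via left edge, pos 0

Answer: left 0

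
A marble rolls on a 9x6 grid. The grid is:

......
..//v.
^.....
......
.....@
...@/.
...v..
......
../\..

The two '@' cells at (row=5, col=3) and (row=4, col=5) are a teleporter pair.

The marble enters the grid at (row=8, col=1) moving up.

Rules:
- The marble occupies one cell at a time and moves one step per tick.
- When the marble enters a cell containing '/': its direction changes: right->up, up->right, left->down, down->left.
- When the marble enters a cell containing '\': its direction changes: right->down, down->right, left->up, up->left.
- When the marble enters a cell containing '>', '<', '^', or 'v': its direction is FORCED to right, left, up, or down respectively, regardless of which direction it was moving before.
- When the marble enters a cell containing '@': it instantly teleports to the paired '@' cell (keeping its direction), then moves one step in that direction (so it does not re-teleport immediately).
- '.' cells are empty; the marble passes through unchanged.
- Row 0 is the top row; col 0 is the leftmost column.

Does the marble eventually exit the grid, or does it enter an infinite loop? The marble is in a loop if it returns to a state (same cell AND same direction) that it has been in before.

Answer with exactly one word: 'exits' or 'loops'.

Answer: exits

Derivation:
Step 1: enter (8,1), '.' pass, move up to (7,1)
Step 2: enter (7,1), '.' pass, move up to (6,1)
Step 3: enter (6,1), '.' pass, move up to (5,1)
Step 4: enter (5,1), '.' pass, move up to (4,1)
Step 5: enter (4,1), '.' pass, move up to (3,1)
Step 6: enter (3,1), '.' pass, move up to (2,1)
Step 7: enter (2,1), '.' pass, move up to (1,1)
Step 8: enter (1,1), '.' pass, move up to (0,1)
Step 9: enter (0,1), '.' pass, move up to (-1,1)
Step 10: at (-1,1) — EXIT via top edge, pos 1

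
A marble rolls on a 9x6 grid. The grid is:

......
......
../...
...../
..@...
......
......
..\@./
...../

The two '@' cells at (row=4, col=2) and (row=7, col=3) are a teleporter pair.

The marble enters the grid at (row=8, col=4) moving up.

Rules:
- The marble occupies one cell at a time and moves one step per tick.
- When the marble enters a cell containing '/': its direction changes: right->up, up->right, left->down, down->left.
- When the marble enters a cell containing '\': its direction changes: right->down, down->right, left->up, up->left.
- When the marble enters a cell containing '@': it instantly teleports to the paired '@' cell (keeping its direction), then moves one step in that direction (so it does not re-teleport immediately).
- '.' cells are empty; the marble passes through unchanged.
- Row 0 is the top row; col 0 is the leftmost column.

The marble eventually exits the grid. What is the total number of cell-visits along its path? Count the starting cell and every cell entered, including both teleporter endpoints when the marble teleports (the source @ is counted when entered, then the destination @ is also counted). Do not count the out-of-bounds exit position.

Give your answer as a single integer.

Answer: 9

Derivation:
Step 1: enter (8,4), '.' pass, move up to (7,4)
Step 2: enter (7,4), '.' pass, move up to (6,4)
Step 3: enter (6,4), '.' pass, move up to (5,4)
Step 4: enter (5,4), '.' pass, move up to (4,4)
Step 5: enter (4,4), '.' pass, move up to (3,4)
Step 6: enter (3,4), '.' pass, move up to (2,4)
Step 7: enter (2,4), '.' pass, move up to (1,4)
Step 8: enter (1,4), '.' pass, move up to (0,4)
Step 9: enter (0,4), '.' pass, move up to (-1,4)
Step 10: at (-1,4) — EXIT via top edge, pos 4
Path length (cell visits): 9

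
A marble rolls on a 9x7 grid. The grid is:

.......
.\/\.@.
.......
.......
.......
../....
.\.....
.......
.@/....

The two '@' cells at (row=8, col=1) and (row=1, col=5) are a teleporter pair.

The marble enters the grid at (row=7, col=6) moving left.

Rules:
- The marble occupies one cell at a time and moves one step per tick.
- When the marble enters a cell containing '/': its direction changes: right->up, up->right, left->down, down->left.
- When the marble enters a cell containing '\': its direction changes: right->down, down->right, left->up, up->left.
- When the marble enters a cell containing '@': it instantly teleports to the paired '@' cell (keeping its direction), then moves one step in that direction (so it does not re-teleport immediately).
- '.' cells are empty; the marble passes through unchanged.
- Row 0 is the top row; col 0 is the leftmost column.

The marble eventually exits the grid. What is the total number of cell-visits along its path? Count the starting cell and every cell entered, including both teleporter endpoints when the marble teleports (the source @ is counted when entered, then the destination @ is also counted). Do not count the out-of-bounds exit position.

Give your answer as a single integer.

Answer: 7

Derivation:
Step 1: enter (7,6), '.' pass, move left to (7,5)
Step 2: enter (7,5), '.' pass, move left to (7,4)
Step 3: enter (7,4), '.' pass, move left to (7,3)
Step 4: enter (7,3), '.' pass, move left to (7,2)
Step 5: enter (7,2), '.' pass, move left to (7,1)
Step 6: enter (7,1), '.' pass, move left to (7,0)
Step 7: enter (7,0), '.' pass, move left to (7,-1)
Step 8: at (7,-1) — EXIT via left edge, pos 7
Path length (cell visits): 7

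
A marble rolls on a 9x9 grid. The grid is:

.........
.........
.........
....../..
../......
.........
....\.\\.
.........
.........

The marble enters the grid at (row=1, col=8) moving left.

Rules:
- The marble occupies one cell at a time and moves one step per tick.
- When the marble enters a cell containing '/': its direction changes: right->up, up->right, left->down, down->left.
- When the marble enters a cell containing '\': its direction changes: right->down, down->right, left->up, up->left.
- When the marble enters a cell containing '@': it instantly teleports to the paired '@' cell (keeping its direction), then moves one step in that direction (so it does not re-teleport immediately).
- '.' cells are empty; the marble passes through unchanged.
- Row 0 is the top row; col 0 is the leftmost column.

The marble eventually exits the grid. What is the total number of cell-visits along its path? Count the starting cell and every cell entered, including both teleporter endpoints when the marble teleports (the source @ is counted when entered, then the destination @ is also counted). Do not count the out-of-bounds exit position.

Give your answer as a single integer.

Answer: 9

Derivation:
Step 1: enter (1,8), '.' pass, move left to (1,7)
Step 2: enter (1,7), '.' pass, move left to (1,6)
Step 3: enter (1,6), '.' pass, move left to (1,5)
Step 4: enter (1,5), '.' pass, move left to (1,4)
Step 5: enter (1,4), '.' pass, move left to (1,3)
Step 6: enter (1,3), '.' pass, move left to (1,2)
Step 7: enter (1,2), '.' pass, move left to (1,1)
Step 8: enter (1,1), '.' pass, move left to (1,0)
Step 9: enter (1,0), '.' pass, move left to (1,-1)
Step 10: at (1,-1) — EXIT via left edge, pos 1
Path length (cell visits): 9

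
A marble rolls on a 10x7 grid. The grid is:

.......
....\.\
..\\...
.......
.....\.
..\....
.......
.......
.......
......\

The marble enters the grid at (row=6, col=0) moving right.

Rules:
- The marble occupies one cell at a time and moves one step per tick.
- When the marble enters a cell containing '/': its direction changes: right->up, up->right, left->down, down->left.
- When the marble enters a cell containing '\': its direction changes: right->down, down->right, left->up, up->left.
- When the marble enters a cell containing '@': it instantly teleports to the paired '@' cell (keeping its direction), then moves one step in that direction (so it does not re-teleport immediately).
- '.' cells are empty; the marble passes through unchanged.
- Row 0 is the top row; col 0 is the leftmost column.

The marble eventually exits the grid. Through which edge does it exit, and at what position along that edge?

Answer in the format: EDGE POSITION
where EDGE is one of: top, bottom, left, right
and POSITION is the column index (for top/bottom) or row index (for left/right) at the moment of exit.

Step 1: enter (6,0), '.' pass, move right to (6,1)
Step 2: enter (6,1), '.' pass, move right to (6,2)
Step 3: enter (6,2), '.' pass, move right to (6,3)
Step 4: enter (6,3), '.' pass, move right to (6,4)
Step 5: enter (6,4), '.' pass, move right to (6,5)
Step 6: enter (6,5), '.' pass, move right to (6,6)
Step 7: enter (6,6), '.' pass, move right to (6,7)
Step 8: at (6,7) — EXIT via right edge, pos 6

Answer: right 6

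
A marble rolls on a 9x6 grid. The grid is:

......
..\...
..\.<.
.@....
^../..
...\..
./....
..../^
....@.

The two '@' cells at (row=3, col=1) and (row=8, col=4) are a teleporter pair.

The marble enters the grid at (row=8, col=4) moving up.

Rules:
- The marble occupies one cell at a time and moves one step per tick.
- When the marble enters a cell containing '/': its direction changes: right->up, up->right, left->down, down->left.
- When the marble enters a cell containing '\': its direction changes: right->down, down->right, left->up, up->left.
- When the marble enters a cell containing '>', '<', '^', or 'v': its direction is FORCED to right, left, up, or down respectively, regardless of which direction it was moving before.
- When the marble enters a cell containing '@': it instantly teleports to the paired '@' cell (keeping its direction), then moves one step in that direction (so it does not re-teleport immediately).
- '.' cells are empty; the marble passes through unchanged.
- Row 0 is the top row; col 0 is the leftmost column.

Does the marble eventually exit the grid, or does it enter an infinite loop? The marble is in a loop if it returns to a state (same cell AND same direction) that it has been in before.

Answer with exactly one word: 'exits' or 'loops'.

Answer: exits

Derivation:
Step 1: enter (8,4), '@' teleport (8,4)->(3,1), also enter (3,1), move up to (2,1)
Step 2: enter (2,1), '.' pass, move up to (1,1)
Step 3: enter (1,1), '.' pass, move up to (0,1)
Step 4: enter (0,1), '.' pass, move up to (-1,1)
Step 5: at (-1,1) — EXIT via top edge, pos 1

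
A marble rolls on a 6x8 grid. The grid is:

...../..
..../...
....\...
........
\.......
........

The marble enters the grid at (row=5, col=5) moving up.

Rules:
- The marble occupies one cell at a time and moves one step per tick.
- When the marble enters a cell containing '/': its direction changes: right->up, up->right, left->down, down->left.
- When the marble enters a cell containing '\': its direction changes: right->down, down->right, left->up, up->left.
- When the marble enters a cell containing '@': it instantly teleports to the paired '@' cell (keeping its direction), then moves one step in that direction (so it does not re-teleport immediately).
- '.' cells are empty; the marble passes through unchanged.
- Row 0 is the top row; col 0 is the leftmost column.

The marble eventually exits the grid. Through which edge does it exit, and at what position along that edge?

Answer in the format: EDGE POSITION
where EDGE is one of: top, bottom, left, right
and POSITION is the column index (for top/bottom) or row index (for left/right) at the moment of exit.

Step 1: enter (5,5), '.' pass, move up to (4,5)
Step 2: enter (4,5), '.' pass, move up to (3,5)
Step 3: enter (3,5), '.' pass, move up to (2,5)
Step 4: enter (2,5), '.' pass, move up to (1,5)
Step 5: enter (1,5), '.' pass, move up to (0,5)
Step 6: enter (0,5), '/' deflects up->right, move right to (0,6)
Step 7: enter (0,6), '.' pass, move right to (0,7)
Step 8: enter (0,7), '.' pass, move right to (0,8)
Step 9: at (0,8) — EXIT via right edge, pos 0

Answer: right 0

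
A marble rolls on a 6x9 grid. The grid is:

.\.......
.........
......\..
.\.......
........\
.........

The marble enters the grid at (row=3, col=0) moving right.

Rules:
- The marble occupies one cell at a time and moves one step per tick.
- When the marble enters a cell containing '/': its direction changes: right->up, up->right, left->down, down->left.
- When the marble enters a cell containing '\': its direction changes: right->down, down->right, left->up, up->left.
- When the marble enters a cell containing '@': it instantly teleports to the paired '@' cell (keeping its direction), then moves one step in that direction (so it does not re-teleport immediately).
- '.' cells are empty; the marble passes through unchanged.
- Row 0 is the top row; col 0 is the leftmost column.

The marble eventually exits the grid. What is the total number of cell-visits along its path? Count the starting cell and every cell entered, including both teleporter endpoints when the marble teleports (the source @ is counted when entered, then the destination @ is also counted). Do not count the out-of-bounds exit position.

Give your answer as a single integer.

Answer: 4

Derivation:
Step 1: enter (3,0), '.' pass, move right to (3,1)
Step 2: enter (3,1), '\' deflects right->down, move down to (4,1)
Step 3: enter (4,1), '.' pass, move down to (5,1)
Step 4: enter (5,1), '.' pass, move down to (6,1)
Step 5: at (6,1) — EXIT via bottom edge, pos 1
Path length (cell visits): 4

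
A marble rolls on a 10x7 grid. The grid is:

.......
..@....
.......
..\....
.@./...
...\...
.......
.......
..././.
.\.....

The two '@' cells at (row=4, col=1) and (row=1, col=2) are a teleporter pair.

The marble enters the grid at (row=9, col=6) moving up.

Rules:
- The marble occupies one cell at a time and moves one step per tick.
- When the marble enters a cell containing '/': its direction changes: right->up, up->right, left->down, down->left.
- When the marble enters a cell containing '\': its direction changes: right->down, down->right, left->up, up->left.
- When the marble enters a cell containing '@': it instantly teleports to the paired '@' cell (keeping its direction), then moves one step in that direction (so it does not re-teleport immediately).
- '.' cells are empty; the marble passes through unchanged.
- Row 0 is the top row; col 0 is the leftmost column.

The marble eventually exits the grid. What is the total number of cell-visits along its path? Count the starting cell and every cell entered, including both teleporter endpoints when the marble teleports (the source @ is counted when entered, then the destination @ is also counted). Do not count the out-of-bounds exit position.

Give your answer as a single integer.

Answer: 10

Derivation:
Step 1: enter (9,6), '.' pass, move up to (8,6)
Step 2: enter (8,6), '.' pass, move up to (7,6)
Step 3: enter (7,6), '.' pass, move up to (6,6)
Step 4: enter (6,6), '.' pass, move up to (5,6)
Step 5: enter (5,6), '.' pass, move up to (4,6)
Step 6: enter (4,6), '.' pass, move up to (3,6)
Step 7: enter (3,6), '.' pass, move up to (2,6)
Step 8: enter (2,6), '.' pass, move up to (1,6)
Step 9: enter (1,6), '.' pass, move up to (0,6)
Step 10: enter (0,6), '.' pass, move up to (-1,6)
Step 11: at (-1,6) — EXIT via top edge, pos 6
Path length (cell visits): 10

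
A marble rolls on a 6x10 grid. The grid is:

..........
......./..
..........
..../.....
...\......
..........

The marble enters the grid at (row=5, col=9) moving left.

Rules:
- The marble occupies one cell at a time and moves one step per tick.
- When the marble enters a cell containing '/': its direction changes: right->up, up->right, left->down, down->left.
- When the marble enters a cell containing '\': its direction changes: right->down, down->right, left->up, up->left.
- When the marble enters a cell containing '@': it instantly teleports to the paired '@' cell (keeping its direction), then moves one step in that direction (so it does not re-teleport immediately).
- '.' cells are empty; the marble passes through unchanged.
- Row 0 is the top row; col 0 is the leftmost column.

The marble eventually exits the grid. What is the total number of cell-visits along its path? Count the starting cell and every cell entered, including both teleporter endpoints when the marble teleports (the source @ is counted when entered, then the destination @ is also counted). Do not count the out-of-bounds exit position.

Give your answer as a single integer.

Answer: 10

Derivation:
Step 1: enter (5,9), '.' pass, move left to (5,8)
Step 2: enter (5,8), '.' pass, move left to (5,7)
Step 3: enter (5,7), '.' pass, move left to (5,6)
Step 4: enter (5,6), '.' pass, move left to (5,5)
Step 5: enter (5,5), '.' pass, move left to (5,4)
Step 6: enter (5,4), '.' pass, move left to (5,3)
Step 7: enter (5,3), '.' pass, move left to (5,2)
Step 8: enter (5,2), '.' pass, move left to (5,1)
Step 9: enter (5,1), '.' pass, move left to (5,0)
Step 10: enter (5,0), '.' pass, move left to (5,-1)
Step 11: at (5,-1) — EXIT via left edge, pos 5
Path length (cell visits): 10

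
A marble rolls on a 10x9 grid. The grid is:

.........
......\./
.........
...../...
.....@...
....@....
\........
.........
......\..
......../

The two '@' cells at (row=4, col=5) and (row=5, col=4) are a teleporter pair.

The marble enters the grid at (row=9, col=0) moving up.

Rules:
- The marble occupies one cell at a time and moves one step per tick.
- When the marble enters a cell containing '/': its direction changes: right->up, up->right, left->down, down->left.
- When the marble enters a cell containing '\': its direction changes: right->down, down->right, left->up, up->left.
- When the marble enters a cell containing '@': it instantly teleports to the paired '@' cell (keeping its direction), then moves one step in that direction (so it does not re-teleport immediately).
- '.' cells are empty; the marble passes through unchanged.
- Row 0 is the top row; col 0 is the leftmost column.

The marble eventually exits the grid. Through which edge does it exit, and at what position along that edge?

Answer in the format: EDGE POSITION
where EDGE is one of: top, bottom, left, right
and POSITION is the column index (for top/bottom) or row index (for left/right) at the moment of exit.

Step 1: enter (9,0), '.' pass, move up to (8,0)
Step 2: enter (8,0), '.' pass, move up to (7,0)
Step 3: enter (7,0), '.' pass, move up to (6,0)
Step 4: enter (6,0), '\' deflects up->left, move left to (6,-1)
Step 5: at (6,-1) — EXIT via left edge, pos 6

Answer: left 6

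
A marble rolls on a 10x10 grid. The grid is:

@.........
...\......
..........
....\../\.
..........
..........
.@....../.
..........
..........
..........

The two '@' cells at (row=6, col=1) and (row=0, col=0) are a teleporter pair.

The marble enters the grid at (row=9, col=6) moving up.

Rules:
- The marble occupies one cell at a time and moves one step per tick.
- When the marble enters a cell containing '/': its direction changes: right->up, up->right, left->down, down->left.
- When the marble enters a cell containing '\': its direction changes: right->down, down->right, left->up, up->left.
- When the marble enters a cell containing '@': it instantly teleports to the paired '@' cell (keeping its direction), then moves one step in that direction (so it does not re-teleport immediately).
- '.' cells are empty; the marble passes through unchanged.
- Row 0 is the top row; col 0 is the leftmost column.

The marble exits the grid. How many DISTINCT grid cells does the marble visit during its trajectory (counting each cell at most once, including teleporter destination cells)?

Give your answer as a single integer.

Answer: 10

Derivation:
Step 1: enter (9,6), '.' pass, move up to (8,6)
Step 2: enter (8,6), '.' pass, move up to (7,6)
Step 3: enter (7,6), '.' pass, move up to (6,6)
Step 4: enter (6,6), '.' pass, move up to (5,6)
Step 5: enter (5,6), '.' pass, move up to (4,6)
Step 6: enter (4,6), '.' pass, move up to (3,6)
Step 7: enter (3,6), '.' pass, move up to (2,6)
Step 8: enter (2,6), '.' pass, move up to (1,6)
Step 9: enter (1,6), '.' pass, move up to (0,6)
Step 10: enter (0,6), '.' pass, move up to (-1,6)
Step 11: at (-1,6) — EXIT via top edge, pos 6
Distinct cells visited: 10 (path length 10)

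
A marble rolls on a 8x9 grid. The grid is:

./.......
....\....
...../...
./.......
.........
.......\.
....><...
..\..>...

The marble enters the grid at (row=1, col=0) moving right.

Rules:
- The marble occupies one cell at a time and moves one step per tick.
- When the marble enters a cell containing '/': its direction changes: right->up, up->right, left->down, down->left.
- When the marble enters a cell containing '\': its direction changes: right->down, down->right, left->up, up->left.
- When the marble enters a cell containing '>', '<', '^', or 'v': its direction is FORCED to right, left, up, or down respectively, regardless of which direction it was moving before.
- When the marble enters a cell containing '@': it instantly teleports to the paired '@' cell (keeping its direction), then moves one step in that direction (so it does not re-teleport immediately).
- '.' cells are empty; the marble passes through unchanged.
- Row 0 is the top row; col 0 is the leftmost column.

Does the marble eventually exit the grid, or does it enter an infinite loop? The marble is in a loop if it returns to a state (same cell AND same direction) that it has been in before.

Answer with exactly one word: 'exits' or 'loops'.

Step 1: enter (1,0), '.' pass, move right to (1,1)
Step 2: enter (1,1), '.' pass, move right to (1,2)
Step 3: enter (1,2), '.' pass, move right to (1,3)
Step 4: enter (1,3), '.' pass, move right to (1,4)
Step 5: enter (1,4), '\' deflects right->down, move down to (2,4)
Step 6: enter (2,4), '.' pass, move down to (3,4)
Step 7: enter (3,4), '.' pass, move down to (4,4)
Step 8: enter (4,4), '.' pass, move down to (5,4)
Step 9: enter (5,4), '.' pass, move down to (6,4)
Step 10: enter (6,4), '>' forces down->right, move right to (6,5)
Step 11: enter (6,5), '<' forces right->left, move left to (6,4)
Step 12: enter (6,4), '>' forces left->right, move right to (6,5)
Step 13: at (6,5) dir=right — LOOP DETECTED (seen before)

Answer: loops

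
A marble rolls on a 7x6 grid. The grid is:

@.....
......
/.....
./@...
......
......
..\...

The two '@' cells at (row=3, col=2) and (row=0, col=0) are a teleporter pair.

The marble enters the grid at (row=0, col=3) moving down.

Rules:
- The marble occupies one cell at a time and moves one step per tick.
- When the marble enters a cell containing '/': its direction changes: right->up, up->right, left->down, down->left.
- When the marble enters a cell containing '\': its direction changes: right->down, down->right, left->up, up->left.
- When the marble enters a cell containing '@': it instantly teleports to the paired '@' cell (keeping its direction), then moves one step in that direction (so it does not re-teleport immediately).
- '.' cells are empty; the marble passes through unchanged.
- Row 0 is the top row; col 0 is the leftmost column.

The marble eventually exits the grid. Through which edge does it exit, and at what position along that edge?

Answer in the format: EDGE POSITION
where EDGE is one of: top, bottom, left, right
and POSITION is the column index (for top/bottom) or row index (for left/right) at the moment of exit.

Step 1: enter (0,3), '.' pass, move down to (1,3)
Step 2: enter (1,3), '.' pass, move down to (2,3)
Step 3: enter (2,3), '.' pass, move down to (3,3)
Step 4: enter (3,3), '.' pass, move down to (4,3)
Step 5: enter (4,3), '.' pass, move down to (5,3)
Step 6: enter (5,3), '.' pass, move down to (6,3)
Step 7: enter (6,3), '.' pass, move down to (7,3)
Step 8: at (7,3) — EXIT via bottom edge, pos 3

Answer: bottom 3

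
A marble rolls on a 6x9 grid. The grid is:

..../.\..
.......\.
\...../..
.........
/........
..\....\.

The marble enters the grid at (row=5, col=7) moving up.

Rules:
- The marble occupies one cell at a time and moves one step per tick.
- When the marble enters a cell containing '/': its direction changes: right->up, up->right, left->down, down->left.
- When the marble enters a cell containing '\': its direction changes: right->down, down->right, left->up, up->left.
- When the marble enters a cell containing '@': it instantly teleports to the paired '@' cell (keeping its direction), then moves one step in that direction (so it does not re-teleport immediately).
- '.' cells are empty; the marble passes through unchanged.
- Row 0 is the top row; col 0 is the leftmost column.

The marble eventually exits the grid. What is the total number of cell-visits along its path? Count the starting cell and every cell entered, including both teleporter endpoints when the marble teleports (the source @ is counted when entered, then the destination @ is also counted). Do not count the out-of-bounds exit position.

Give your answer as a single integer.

Step 1: enter (5,7), '\' deflects up->left, move left to (5,6)
Step 2: enter (5,6), '.' pass, move left to (5,5)
Step 3: enter (5,5), '.' pass, move left to (5,4)
Step 4: enter (5,4), '.' pass, move left to (5,3)
Step 5: enter (5,3), '.' pass, move left to (5,2)
Step 6: enter (5,2), '\' deflects left->up, move up to (4,2)
Step 7: enter (4,2), '.' pass, move up to (3,2)
Step 8: enter (3,2), '.' pass, move up to (2,2)
Step 9: enter (2,2), '.' pass, move up to (1,2)
Step 10: enter (1,2), '.' pass, move up to (0,2)
Step 11: enter (0,2), '.' pass, move up to (-1,2)
Step 12: at (-1,2) — EXIT via top edge, pos 2
Path length (cell visits): 11

Answer: 11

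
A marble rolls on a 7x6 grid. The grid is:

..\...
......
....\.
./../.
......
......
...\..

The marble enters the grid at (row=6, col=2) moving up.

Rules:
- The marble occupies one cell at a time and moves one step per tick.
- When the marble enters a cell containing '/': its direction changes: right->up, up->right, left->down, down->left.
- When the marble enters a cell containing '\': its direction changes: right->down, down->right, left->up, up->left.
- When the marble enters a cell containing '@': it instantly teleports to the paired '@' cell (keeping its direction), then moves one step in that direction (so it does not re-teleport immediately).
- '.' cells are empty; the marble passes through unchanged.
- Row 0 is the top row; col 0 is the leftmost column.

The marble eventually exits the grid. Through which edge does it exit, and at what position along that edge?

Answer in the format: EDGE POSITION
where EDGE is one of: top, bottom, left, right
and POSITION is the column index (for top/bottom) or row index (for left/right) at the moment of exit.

Answer: left 0

Derivation:
Step 1: enter (6,2), '.' pass, move up to (5,2)
Step 2: enter (5,2), '.' pass, move up to (4,2)
Step 3: enter (4,2), '.' pass, move up to (3,2)
Step 4: enter (3,2), '.' pass, move up to (2,2)
Step 5: enter (2,2), '.' pass, move up to (1,2)
Step 6: enter (1,2), '.' pass, move up to (0,2)
Step 7: enter (0,2), '\' deflects up->left, move left to (0,1)
Step 8: enter (0,1), '.' pass, move left to (0,0)
Step 9: enter (0,0), '.' pass, move left to (0,-1)
Step 10: at (0,-1) — EXIT via left edge, pos 0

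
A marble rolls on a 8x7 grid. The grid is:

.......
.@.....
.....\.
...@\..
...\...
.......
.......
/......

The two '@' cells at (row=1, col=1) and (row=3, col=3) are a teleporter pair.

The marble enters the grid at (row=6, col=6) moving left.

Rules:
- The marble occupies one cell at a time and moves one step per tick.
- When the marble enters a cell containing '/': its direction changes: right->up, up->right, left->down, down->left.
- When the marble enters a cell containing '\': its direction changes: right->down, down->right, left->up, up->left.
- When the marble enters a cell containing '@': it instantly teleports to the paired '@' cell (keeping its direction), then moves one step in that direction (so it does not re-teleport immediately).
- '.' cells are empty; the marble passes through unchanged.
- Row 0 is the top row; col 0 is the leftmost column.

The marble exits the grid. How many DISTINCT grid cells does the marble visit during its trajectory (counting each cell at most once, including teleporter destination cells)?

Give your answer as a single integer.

Step 1: enter (6,6), '.' pass, move left to (6,5)
Step 2: enter (6,5), '.' pass, move left to (6,4)
Step 3: enter (6,4), '.' pass, move left to (6,3)
Step 4: enter (6,3), '.' pass, move left to (6,2)
Step 5: enter (6,2), '.' pass, move left to (6,1)
Step 6: enter (6,1), '.' pass, move left to (6,0)
Step 7: enter (6,0), '.' pass, move left to (6,-1)
Step 8: at (6,-1) — EXIT via left edge, pos 6
Distinct cells visited: 7 (path length 7)

Answer: 7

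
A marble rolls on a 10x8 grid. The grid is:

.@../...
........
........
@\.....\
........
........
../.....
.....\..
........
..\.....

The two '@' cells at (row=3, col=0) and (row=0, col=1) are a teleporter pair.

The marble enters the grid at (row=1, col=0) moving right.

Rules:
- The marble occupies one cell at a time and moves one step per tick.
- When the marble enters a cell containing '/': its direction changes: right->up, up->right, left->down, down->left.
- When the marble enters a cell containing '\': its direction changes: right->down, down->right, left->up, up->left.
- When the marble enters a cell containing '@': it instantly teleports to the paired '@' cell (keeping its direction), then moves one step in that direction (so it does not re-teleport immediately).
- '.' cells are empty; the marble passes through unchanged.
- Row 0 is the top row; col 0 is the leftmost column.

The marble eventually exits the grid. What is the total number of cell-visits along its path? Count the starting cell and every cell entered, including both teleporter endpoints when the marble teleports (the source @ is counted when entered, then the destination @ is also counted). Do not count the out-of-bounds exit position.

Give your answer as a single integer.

Step 1: enter (1,0), '.' pass, move right to (1,1)
Step 2: enter (1,1), '.' pass, move right to (1,2)
Step 3: enter (1,2), '.' pass, move right to (1,3)
Step 4: enter (1,3), '.' pass, move right to (1,4)
Step 5: enter (1,4), '.' pass, move right to (1,5)
Step 6: enter (1,5), '.' pass, move right to (1,6)
Step 7: enter (1,6), '.' pass, move right to (1,7)
Step 8: enter (1,7), '.' pass, move right to (1,8)
Step 9: at (1,8) — EXIT via right edge, pos 1
Path length (cell visits): 8

Answer: 8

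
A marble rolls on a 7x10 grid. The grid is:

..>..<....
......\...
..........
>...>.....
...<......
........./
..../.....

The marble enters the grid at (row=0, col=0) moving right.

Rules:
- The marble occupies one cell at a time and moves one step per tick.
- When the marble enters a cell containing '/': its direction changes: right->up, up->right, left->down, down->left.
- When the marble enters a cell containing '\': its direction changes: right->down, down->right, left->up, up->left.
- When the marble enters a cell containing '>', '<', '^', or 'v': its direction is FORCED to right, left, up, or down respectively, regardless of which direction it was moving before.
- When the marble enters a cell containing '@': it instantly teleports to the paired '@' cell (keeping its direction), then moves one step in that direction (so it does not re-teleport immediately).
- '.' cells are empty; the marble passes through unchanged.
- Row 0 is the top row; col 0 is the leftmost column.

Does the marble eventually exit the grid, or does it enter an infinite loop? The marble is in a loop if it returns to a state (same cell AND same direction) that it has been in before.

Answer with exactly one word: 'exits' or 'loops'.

Step 1: enter (0,0), '.' pass, move right to (0,1)
Step 2: enter (0,1), '.' pass, move right to (0,2)
Step 3: enter (0,2), '>' forces right->right, move right to (0,3)
Step 4: enter (0,3), '.' pass, move right to (0,4)
Step 5: enter (0,4), '.' pass, move right to (0,5)
Step 6: enter (0,5), '<' forces right->left, move left to (0,4)
Step 7: enter (0,4), '.' pass, move left to (0,3)
Step 8: enter (0,3), '.' pass, move left to (0,2)
Step 9: enter (0,2), '>' forces left->right, move right to (0,3)
Step 10: at (0,3) dir=right — LOOP DETECTED (seen before)

Answer: loops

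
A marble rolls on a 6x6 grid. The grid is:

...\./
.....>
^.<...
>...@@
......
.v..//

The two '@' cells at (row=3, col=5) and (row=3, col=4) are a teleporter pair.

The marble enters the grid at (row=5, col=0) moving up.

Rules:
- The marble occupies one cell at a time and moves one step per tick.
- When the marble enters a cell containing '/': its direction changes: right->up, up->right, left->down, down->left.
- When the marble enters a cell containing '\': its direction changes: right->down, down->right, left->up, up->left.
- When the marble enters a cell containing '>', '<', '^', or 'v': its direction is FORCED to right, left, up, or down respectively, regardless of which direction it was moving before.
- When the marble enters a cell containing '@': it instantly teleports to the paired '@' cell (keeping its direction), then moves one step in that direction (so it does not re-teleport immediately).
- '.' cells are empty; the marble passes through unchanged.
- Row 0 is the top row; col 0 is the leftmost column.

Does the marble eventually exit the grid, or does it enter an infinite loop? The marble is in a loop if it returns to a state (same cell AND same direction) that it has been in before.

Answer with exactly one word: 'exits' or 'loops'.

Step 1: enter (5,0), '.' pass, move up to (4,0)
Step 2: enter (4,0), '.' pass, move up to (3,0)
Step 3: enter (3,0), '>' forces up->right, move right to (3,1)
Step 4: enter (3,1), '.' pass, move right to (3,2)
Step 5: enter (3,2), '.' pass, move right to (3,3)
Step 6: enter (3,3), '.' pass, move right to (3,4)
Step 7: enter (3,4), '@' teleport (3,4)->(3,5), also enter (3,5), move right to (3,6)
Step 8: at (3,6) — EXIT via right edge, pos 3

Answer: exits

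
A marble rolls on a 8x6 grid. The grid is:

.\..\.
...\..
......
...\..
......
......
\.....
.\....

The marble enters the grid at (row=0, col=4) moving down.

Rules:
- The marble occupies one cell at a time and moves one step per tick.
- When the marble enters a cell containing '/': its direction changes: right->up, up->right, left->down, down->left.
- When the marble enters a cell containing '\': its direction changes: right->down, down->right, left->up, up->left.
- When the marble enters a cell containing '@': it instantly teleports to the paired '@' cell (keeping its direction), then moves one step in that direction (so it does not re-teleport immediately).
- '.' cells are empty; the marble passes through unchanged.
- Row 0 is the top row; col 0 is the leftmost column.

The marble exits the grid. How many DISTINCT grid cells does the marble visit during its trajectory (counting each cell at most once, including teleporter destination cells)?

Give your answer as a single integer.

Step 1: enter (0,4), '\' deflects down->right, move right to (0,5)
Step 2: enter (0,5), '.' pass, move right to (0,6)
Step 3: at (0,6) — EXIT via right edge, pos 0
Distinct cells visited: 2 (path length 2)

Answer: 2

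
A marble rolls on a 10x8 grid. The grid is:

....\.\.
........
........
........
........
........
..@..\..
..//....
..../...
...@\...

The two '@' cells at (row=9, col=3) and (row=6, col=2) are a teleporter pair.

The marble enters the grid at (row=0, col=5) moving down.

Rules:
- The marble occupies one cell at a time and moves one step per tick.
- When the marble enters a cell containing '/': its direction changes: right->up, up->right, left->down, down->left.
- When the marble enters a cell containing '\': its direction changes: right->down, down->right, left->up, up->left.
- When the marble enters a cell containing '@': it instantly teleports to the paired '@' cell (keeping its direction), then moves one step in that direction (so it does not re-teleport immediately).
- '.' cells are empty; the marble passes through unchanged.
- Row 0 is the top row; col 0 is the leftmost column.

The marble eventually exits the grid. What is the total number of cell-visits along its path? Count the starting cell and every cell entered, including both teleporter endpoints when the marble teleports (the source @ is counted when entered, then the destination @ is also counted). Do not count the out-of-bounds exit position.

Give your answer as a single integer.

Step 1: enter (0,5), '.' pass, move down to (1,5)
Step 2: enter (1,5), '.' pass, move down to (2,5)
Step 3: enter (2,5), '.' pass, move down to (3,5)
Step 4: enter (3,5), '.' pass, move down to (4,5)
Step 5: enter (4,5), '.' pass, move down to (5,5)
Step 6: enter (5,5), '.' pass, move down to (6,5)
Step 7: enter (6,5), '\' deflects down->right, move right to (6,6)
Step 8: enter (6,6), '.' pass, move right to (6,7)
Step 9: enter (6,7), '.' pass, move right to (6,8)
Step 10: at (6,8) — EXIT via right edge, pos 6
Path length (cell visits): 9

Answer: 9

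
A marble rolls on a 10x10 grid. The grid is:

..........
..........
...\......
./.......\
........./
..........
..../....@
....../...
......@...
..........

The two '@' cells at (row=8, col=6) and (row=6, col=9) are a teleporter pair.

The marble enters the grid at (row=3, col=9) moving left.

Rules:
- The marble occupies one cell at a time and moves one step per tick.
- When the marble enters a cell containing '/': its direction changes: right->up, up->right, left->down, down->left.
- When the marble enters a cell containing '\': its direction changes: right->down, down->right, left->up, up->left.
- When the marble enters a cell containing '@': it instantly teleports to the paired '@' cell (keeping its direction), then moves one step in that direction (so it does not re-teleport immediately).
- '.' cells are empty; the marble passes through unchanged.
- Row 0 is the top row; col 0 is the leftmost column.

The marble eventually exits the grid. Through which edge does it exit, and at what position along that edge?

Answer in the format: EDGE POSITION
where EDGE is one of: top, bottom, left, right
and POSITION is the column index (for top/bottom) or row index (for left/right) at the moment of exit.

Step 1: enter (3,9), '\' deflects left->up, move up to (2,9)
Step 2: enter (2,9), '.' pass, move up to (1,9)
Step 3: enter (1,9), '.' pass, move up to (0,9)
Step 4: enter (0,9), '.' pass, move up to (-1,9)
Step 5: at (-1,9) — EXIT via top edge, pos 9

Answer: top 9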